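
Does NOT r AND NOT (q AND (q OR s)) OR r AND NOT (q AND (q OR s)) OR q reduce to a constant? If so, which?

yes, True

NOT r AND NOT (q AND (q OR s)) OR r AND NOT (q AND (q OR s)) OR q
= NOT (q AND (q OR s)) OR q   — distribution
= NOT q OR q   — absorption
= TRUE   — complement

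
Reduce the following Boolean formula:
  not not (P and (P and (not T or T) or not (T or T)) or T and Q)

P or T and Q

not not (P and (P and (not T or T) or not (T or T)) or T and Q)
= not not (P and (P or not (T or T)) or T and Q)   [complement / identity]
= P and (P or not (T or T)) or T and Q   [double negation]
= P and (P or not T) or T and Q   [idempotence]
= P or T and Q   [absorption]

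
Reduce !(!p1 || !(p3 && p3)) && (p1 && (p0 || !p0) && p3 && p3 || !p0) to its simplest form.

p1 && p3

!(!p1 || !(p3 && p3)) && (p1 && (p0 || !p0) && p3 && p3 || !p0)
= p1 && p3 && p3 && (p1 && (p0 || !p0) && p3 && p3 || !p0)   [De Morgan]
= p1 && p3 && p3 && (p1 && (p0 || !p0) && p3 || !p0)   [idempotence]
= p1 && p3 && (p1 && (p0 || !p0) && p3 || !p0)   [idempotence]
= p1 && p3 && (p1 && p3 || !p0)   [complement / identity]
= p1 && p3   [absorption]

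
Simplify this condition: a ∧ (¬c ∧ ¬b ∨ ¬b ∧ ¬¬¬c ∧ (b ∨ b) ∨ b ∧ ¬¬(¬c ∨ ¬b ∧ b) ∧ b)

a ∧ (¬c ∧ ¬b ∨ ¬b ∧ ¬¬¬c ∧ (b ∨ b) ∨ b ∧ ¬¬(¬c ∨ ¬b ∧ b) ∧ b)
= a ∧ (¬c ∧ ¬b ∨ ¬b ∧ ¬¬¬c ∧ b ∨ b ∧ ¬¬(¬c ∨ ¬b ∧ b) ∧ b)   (idempotence)
= a ∧ (¬c ∧ ¬b ∨ ¬b ∧ ¬¬¬c ∧ b ∨ b ∧ ¬¬¬c ∧ b)   (complement / identity)
= a ∧ (¬c ∧ ¬b ∨ ¬¬¬c ∧ b)   (distribution)
= a ∧ (¬c ∧ ¬b ∨ ¬c ∧ b)   (double negation)
= a ∧ ¬c   (distribution)

a ∧ ¬c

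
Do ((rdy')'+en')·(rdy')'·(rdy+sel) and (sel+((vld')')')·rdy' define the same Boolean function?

No

E1: ((rdy')'+en')·(rdy')'·(rdy+sel)
    = (rdy')'·(rdy+sel)   [absorption]
    = rdy·(rdy+sel)   [double negation]
    = rdy   [absorption]
E2: (sel+((vld')')')·rdy'
    = (sel+vld')·rdy'   [double negation]
These differ: at en=1, rdy=1, sel=0, vld=1, E1 = 1 but E2 = 0.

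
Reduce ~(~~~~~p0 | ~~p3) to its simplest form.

~(~~~~~p0 | ~~p3)
= ~(~~~p0 | ~~p3)   [double negation]
= ~~p0 & ~p3   [De Morgan]
= p0 & ~p3   [double negation]

p0 & ~p3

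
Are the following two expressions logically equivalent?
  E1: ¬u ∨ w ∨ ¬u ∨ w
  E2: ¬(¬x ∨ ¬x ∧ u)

E1: ¬u ∨ w ∨ ¬u ∨ w
    = ¬u ∨ w   — idempotence
E2: ¬(¬x ∨ ¬x ∧ u)
    = ¬¬x   — absorption
    = x   — double negation
These differ: at u=0, w=0, x=0, E1 = 1 but E2 = 0.

No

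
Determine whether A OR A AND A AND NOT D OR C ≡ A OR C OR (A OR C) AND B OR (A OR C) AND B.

E1: A OR A AND A AND NOT D OR C
    = A OR A AND NOT D OR C   (idempotence)
    = A OR C   (absorption)
E2: A OR C OR (A OR C) AND B OR (A OR C) AND B
    = A OR C OR (A OR C) AND B   (idempotence)
    = A OR C   (absorption)
Both reduce to A OR C, so they are equivalent.

Yes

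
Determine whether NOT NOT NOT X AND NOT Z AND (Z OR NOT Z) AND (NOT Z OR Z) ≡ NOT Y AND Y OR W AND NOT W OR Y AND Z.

No

E1: NOT NOT NOT X AND NOT Z AND (Z OR NOT Z) AND (NOT Z OR Z)
    = NOT NOT NOT X AND NOT Z AND (NOT Z OR Z)   — complement / identity
    = NOT NOT NOT X AND NOT Z   — complement / identity
    = NOT X AND NOT Z   — double negation
E2: NOT Y AND Y OR W AND NOT W OR Y AND Z
    = W AND NOT W OR Y AND Z   — complement / identity
    = Y AND Z   — complement / identity
These differ: at W=0, X=0, Y=1, Z=1, E1 = 0 but E2 = 1.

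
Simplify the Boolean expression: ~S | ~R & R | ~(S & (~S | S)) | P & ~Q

~S | P & ~Q

~S | ~R & R | ~(S & (~S | S)) | P & ~Q
= ~S | ~R & R | ~S | P & ~Q   — complement / identity
= ~S | ~S | P & ~Q   — complement / identity
= ~S | P & ~Q   — idempotence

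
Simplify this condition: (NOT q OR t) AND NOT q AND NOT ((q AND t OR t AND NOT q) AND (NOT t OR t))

(NOT q OR t) AND NOT q AND NOT ((q AND t OR t AND NOT q) AND (NOT t OR t))
= (NOT q OR t) AND NOT q AND NOT (q AND t OR t AND NOT q)   (complement / identity)
= NOT q AND NOT (q AND t OR t AND NOT q)   (absorption)
= NOT q AND NOT t   (distribution)

NOT q AND NOT t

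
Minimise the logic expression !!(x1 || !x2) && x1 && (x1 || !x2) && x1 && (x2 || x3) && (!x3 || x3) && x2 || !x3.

!!(x1 || !x2) && x1 && (x1 || !x2) && x1 && (x2 || x3) && (!x3 || x3) && x2 || !x3
= !!(x1 || !x2) && x1 && (x1 || !x2) && x1 && (x2 || x3) && x2 || !x3   — complement / identity
= (x1 || !x2) && x1 && (x1 || !x2) && x1 && (x2 || x3) && x2 || !x3   — double negation
= (x1 || !x2) && x1 && (x1 || !x2) && x1 && x2 || !x3   — absorption
= (x1 || !x2) && x1 && x2 || !x3   — idempotence
= x1 && x2 || !x3   — absorption

x1 && x2 || !x3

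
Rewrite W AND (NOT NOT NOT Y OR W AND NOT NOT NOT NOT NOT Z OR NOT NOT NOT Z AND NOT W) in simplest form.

W AND (NOT Y OR NOT Z)

W AND (NOT NOT NOT Y OR W AND NOT NOT NOT NOT NOT Z OR NOT NOT NOT Z AND NOT W)
= W AND (NOT NOT NOT Y OR W AND NOT NOT NOT Z OR NOT NOT NOT Z AND NOT W)   (double negation)
= W AND (NOT NOT NOT Y OR NOT NOT NOT Z)   (distribution)
= W AND (NOT Y OR NOT NOT NOT Z)   (double negation)
= W AND (NOT Y OR NOT Z)   (double negation)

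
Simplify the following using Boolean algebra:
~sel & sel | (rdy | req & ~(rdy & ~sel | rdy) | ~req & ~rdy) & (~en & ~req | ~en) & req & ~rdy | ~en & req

~sel & sel | (rdy | req & ~(rdy & ~sel | rdy) | ~req & ~rdy) & (~en & ~req | ~en) & req & ~rdy | ~en & req
= ~sel & sel | (rdy | req & ~rdy | ~req & ~rdy) & (~en & ~req | ~en) & req & ~rdy | ~en & req   (absorption)
= ~sel & sel | (rdy | req & ~rdy | ~req & ~rdy) & ~en & req & ~rdy | ~en & req   (absorption)
= (rdy | req & ~rdy | ~req & ~rdy) & ~en & req & ~rdy | ~en & req   (complement / identity)
= (rdy | ~rdy) & ~en & req & ~rdy | ~en & req   (distribution)
= ~en & req & ~rdy | ~en & req   (complement / identity)
= ~en & req   (absorption)

~en & req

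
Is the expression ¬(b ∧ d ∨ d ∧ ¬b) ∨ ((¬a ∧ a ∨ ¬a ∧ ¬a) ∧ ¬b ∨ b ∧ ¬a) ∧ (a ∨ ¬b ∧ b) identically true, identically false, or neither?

¬(b ∧ d ∨ d ∧ ¬b) ∨ ((¬a ∧ a ∨ ¬a ∧ ¬a) ∧ ¬b ∨ b ∧ ¬a) ∧ (a ∨ ¬b ∧ b)
= ¬d ∨ ((¬a ∧ a ∨ ¬a ∧ ¬a) ∧ ¬b ∨ b ∧ ¬a) ∧ (a ∨ ¬b ∧ b)   [distribution]
= ¬d ∨ (¬a ∧ ¬b ∨ b ∧ ¬a) ∧ (a ∨ ¬b ∧ b)   [distribution]
= ¬d ∨ ¬a ∧ (a ∨ ¬b ∧ b)   [distribution]
= ¬d ∨ ¬a ∧ a   [complement / identity]
= ¬d   [complement / identity]
This depends on d, so it is not a constant.

neither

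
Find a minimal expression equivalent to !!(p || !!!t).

p || !t

!!(p || !!!t)
= !!(p || !t)
= p || !t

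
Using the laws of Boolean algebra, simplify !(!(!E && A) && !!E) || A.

!(!(!E && A) && !!E) || A
= !E && A || !E || A   (De Morgan)
= !E || A   (absorption)

!E || A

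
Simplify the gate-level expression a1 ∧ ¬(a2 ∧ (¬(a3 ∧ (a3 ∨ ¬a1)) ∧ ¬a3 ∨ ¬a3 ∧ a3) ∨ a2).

a1 ∧ ¬(a2 ∧ (¬(a3 ∧ (a3 ∨ ¬a1)) ∧ ¬a3 ∨ ¬a3 ∧ a3) ∨ a2)
= a1 ∧ ¬(a2 ∧ (¬a3 ∧ ¬a3 ∨ ¬a3 ∧ a3) ∨ a2)   [absorption]
= a1 ∧ ¬(a2 ∧ ¬a3 ∨ a2)   [distribution]
= a1 ∧ ¬a2   [absorption]

a1 ∧ ¬a2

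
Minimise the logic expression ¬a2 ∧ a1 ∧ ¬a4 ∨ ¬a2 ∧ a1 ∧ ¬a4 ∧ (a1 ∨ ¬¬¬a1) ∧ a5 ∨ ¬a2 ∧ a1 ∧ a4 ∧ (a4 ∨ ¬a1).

¬a2 ∧ a1 ∧ ¬a4 ∨ ¬a2 ∧ a1 ∧ ¬a4 ∧ (a1 ∨ ¬¬¬a1) ∧ a5 ∨ ¬a2 ∧ a1 ∧ a4 ∧ (a4 ∨ ¬a1)
= ¬a2 ∧ a1 ∧ ¬a4 ∨ ¬a2 ∧ a1 ∧ ¬a4 ∧ (a1 ∨ ¬¬¬a1) ∧ a5 ∨ ¬a2 ∧ a1 ∧ a4   [absorption]
= ¬a2 ∧ a1 ∧ ¬a4 ∨ ¬a2 ∧ a1 ∧ ¬a4 ∧ (a1 ∨ ¬a1) ∧ a5 ∨ ¬a2 ∧ a1 ∧ a4   [double negation]
= ¬a2 ∧ a1 ∧ ¬a4 ∨ ¬a2 ∧ a1 ∧ ¬a4 ∧ a5 ∨ ¬a2 ∧ a1 ∧ a4   [complement / identity]
= ¬a2 ∧ a1 ∧ ¬a4 ∨ ¬a2 ∧ a1 ∧ a4   [absorption]
= ¬a2 ∧ a1   [distribution]

¬a2 ∧ a1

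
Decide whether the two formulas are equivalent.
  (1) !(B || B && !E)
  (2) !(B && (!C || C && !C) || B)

E1: !(B || B && !E)
    = !B   (absorption)
E2: !(B && (!C || C && !C) || B)
    = !(B && !C || B)   (complement / identity)
    = !B   (absorption)
Both reduce to !B, so they are equivalent.

Yes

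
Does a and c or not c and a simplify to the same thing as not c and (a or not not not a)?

E1: a and c or not c and a
    = a
E2: not c and (a or not not not a)
    = not c and (a or not a)
    = not c
These differ: at a=0, c=0, E1 = 0 but E2 = 1.

No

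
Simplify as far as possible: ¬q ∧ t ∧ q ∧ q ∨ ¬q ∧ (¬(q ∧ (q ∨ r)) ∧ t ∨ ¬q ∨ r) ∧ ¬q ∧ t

¬q ∧ t ∧ q ∧ q ∨ ¬q ∧ (¬(q ∧ (q ∨ r)) ∧ t ∨ ¬q ∨ r) ∧ ¬q ∧ t
= ¬q ∧ t ∧ q ∨ ¬q ∧ (¬(q ∧ (q ∨ r)) ∧ t ∨ ¬q ∨ r) ∧ ¬q ∧ t
= ¬q ∧ t ∧ q ∨ ¬q ∧ (¬q ∧ t ∨ ¬q ∨ r) ∧ ¬q ∧ t
= ¬q ∧ t ∧ q ∨ ¬q ∧ (¬q ∨ r) ∧ ¬q ∧ t
= ¬q ∧ t ∧ q ∨ ¬q ∧ ¬q ∧ t
= ¬q ∧ t

¬q ∧ t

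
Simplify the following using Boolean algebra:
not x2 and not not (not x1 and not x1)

not x2 and not not (not x1 and not x1)
= not x2 and not (x1 or x1)   — De Morgan
= not x2 and not x1   — idempotence

not x2 and not x1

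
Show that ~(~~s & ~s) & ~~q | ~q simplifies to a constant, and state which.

~(~~s & ~s) & ~~q | ~q
= (~s | s) & ~~q | ~q   [De Morgan]
= ~~q | ~q   [complement / identity]
= q | ~q   [double negation]
= 1   [complement]

1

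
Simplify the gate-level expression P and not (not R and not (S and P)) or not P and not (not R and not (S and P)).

P and not (not R and not (S and P)) or not P and not (not R and not (S and P))
= P and not (not R and not (S and P)) or not P and (R or S and P)   (De Morgan)
= P and (R or S and P) or not P and (R or S and P)   (De Morgan)
= R or S and P   (distribution)

R or S and P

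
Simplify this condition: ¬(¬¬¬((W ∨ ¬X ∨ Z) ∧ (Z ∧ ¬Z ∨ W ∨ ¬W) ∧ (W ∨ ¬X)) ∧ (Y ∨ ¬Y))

¬(¬¬¬((W ∨ ¬X ∨ Z) ∧ (Z ∧ ¬Z ∨ W ∨ ¬W) ∧ (W ∨ ¬X)) ∧ (Y ∨ ¬Y))
= ¬¬¬¬((W ∨ ¬X ∨ Z) ∧ (Z ∧ ¬Z ∨ W ∨ ¬W) ∧ (W ∨ ¬X))   [complement / identity]
= ¬¬¬¬((W ∨ ¬X ∨ Z) ∧ (W ∨ ¬W) ∧ (W ∨ ¬X))   [complement / identity]
= ¬¬¬¬((W ∨ ¬X ∨ Z) ∧ (W ∨ ¬X))   [complement / identity]
= ¬¬((W ∨ ¬X ∨ Z) ∧ (W ∨ ¬X))   [double negation]
= ¬¬(W ∨ ¬X)   [absorption]
= W ∨ ¬X   [double negation]

W ∨ ¬X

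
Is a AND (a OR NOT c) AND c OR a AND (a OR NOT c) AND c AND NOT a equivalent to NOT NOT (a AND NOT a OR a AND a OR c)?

E1: a AND (a OR NOT c) AND c OR a AND (a OR NOT c) AND c AND NOT a
    = a AND (a OR NOT c) AND c   (absorption)
    = a AND c   (absorption)
E2: NOT NOT (a AND NOT a OR a AND a OR c)
    = NOT NOT (a OR c)   (distribution)
    = a OR c   (double negation)
These differ: at a=1, c=0, E1 = 0 but E2 = 1.

No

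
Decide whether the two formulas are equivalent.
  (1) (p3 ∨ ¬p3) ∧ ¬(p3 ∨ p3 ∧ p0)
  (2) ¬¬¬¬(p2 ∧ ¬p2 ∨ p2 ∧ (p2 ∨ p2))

E1: (p3 ∨ ¬p3) ∧ ¬(p3 ∨ p3 ∧ p0)
    = ¬(p3 ∨ p3 ∧ p0)
    = ¬p3
E2: ¬¬¬¬(p2 ∧ ¬p2 ∨ p2 ∧ (p2 ∨ p2))
    = ¬¬(p2 ∧ ¬p2 ∨ p2 ∧ (p2 ∨ p2))
    = ¬¬(p2 ∧ ¬p2 ∨ p2 ∧ p2)
    = p2 ∧ ¬p2 ∨ p2 ∧ p2
    = p2
These differ: at p0=1, p2=0, p3=0, E1 = 1 but E2 = 0.

No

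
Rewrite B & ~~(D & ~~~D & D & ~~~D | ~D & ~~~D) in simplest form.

B & ~~(D & ~~~D & D & ~~~D | ~D & ~~~D)
= B & ~~(D & ~~~D | ~D & ~~~D)   — idempotence
= B & (D & ~~~D | ~D & ~~~D)   — double negation
= B & ~~~D   — distribution
= B & ~D   — double negation

B & ~D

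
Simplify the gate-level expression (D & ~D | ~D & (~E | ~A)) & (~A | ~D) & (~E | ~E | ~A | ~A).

(D & ~D | ~D & (~E | ~A)) & (~A | ~D) & (~E | ~E | ~A | ~A)
= (D & ~D | ~D & (~E | ~A)) & (~A | ~D) & (~E | ~A | ~A)   — idempotence
= ~D & (~E | ~A) & (~A | ~D) & (~E | ~A | ~A)   — complement / identity
= ~D & (~E | ~A) & (~D & (~E | ~A) | ~A)   — distribution
= ~D & (~E | ~A)   — absorption

~D & (~E | ~A)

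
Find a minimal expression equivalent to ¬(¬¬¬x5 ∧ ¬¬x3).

¬(¬¬¬x5 ∧ ¬¬x3)
= ¬(¬x5 ∧ ¬¬x3)
= x5 ∨ ¬x3

x5 ∨ ¬x3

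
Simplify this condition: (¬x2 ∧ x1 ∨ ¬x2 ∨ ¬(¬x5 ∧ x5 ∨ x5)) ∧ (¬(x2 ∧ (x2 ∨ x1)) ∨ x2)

¬x2 ∨ ¬x5

(¬x2 ∧ x1 ∨ ¬x2 ∨ ¬(¬x5 ∧ x5 ∨ x5)) ∧ (¬(x2 ∧ (x2 ∨ x1)) ∨ x2)
= (¬x2 ∨ ¬(¬x5 ∧ x5 ∨ x5)) ∧ (¬(x2 ∧ (x2 ∨ x1)) ∨ x2)   — absorption
= (¬x2 ∨ ¬(¬x5 ∧ x5 ∨ x5)) ∧ (¬x2 ∨ x2)   — absorption
= ¬x2 ∨ ¬(¬x5 ∧ x5 ∨ x5)   — complement / identity
= ¬x2 ∨ ¬x5   — complement / identity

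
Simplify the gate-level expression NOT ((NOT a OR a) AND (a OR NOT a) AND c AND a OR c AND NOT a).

NOT ((NOT a OR a) AND (a OR NOT a) AND c AND a OR c AND NOT a)
= NOT ((NOT a OR a) AND c AND a OR c AND NOT a)   — complement / identity
= NOT (c AND a OR c AND NOT a)   — complement / identity
= NOT c   — distribution

NOT c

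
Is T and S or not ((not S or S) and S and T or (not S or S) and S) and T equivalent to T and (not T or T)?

E1: T and S or not ((not S or S) and S and T or (not S or S) and S) and T
    = T and S or not ((not S or S) and S) and T   (absorption)
    = T and S or not S and T   (complement / identity)
    = T   (distribution)
E2: T and (not T or T)
    = T   (complement / identity)
Both reduce to T, so they are equivalent.

Yes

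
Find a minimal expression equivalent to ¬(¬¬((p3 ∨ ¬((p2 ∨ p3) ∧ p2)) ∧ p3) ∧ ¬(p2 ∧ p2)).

¬(¬¬((p3 ∨ ¬((p2 ∨ p3) ∧ p2)) ∧ p3) ∧ ¬(p2 ∧ p2))
= ¬(¬¬((p3 ∨ ¬((p2 ∨ p3) ∧ p2)) ∧ p3) ∧ ¬p2)   [idempotence]
= ¬(¬¬((p3 ∨ ¬p2) ∧ p3) ∧ ¬p2)   [absorption]
= ¬((p3 ∨ ¬p2) ∧ p3) ∨ p2   [De Morgan]
= ¬p3 ∨ p2   [absorption]

¬p3 ∨ p2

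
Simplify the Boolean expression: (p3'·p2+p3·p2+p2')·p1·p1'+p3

(p3'·p2+p3·p2+p2')·p1·p1'+p3
= (p2+p2')·p1·p1'+p3   — distribution
= p1·p1'+p3   — complement / identity
= p3   — complement / identity

p3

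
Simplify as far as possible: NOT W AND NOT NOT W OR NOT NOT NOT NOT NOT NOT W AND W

NOT W AND NOT NOT W OR NOT NOT NOT NOT NOT NOT W AND W
= NOT W AND NOT NOT W OR NOT NOT NOT NOT W AND W
= NOT W AND NOT NOT W OR NOT NOT W AND W
= NOT NOT W
= W

W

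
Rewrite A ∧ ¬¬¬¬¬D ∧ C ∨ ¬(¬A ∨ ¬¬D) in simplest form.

A ∧ ¬D

A ∧ ¬¬¬¬¬D ∧ C ∨ ¬(¬A ∨ ¬¬D)
= A ∧ ¬¬¬D ∧ C ∨ ¬(¬A ∨ ¬¬D)   [double negation]
= A ∧ ¬D ∧ C ∨ ¬(¬A ∨ ¬¬D)   [double negation]
= A ∧ ¬D ∧ C ∨ A ∧ ¬D   [De Morgan]
= A ∧ ¬D   [absorption]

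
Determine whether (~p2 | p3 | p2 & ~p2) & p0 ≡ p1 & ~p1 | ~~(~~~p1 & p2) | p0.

E1: (~p2 | p3 | p2 & ~p2) & p0
    = (~p2 | p3) & p0   (complement / identity)
E2: p1 & ~p1 | ~~(~~~p1 & p2) | p0
    = ~~(~~~p1 & p2) | p0   (complement / identity)
    = ~~(~p1 & p2) | p0   (double negation)
    = ~p1 & p2 | p0   (double negation)
These differ: at p0=1, p1=0, p2=1, p3=0, E1 = 0 but E2 = 1.

No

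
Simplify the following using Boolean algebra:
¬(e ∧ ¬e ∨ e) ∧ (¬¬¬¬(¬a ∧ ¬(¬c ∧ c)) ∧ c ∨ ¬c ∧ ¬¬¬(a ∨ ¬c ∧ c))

¬(e ∧ ¬e ∨ e) ∧ (¬¬¬¬(¬a ∧ ¬(¬c ∧ c)) ∧ c ∨ ¬c ∧ ¬¬¬(a ∨ ¬c ∧ c))
= ¬(e ∧ ¬e ∨ e) ∧ (¬¬¬(a ∨ ¬c ∧ c) ∧ c ∨ ¬c ∧ ¬¬¬(a ∨ ¬c ∧ c))   (De Morgan)
= ¬(e ∧ ¬e ∨ e) ∧ ¬¬¬(a ∨ ¬c ∧ c)   (distribution)
= ¬(e ∧ ¬e ∨ e) ∧ ¬¬¬a   (complement / identity)
= ¬(e ∧ ¬e ∨ e) ∧ ¬a   (double negation)
= ¬e ∧ ¬a   (complement / identity)

¬e ∧ ¬a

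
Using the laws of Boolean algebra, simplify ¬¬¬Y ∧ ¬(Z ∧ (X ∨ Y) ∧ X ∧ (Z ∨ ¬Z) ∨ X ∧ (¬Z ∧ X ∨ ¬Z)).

¬¬¬Y ∧ ¬(Z ∧ (X ∨ Y) ∧ X ∧ (Z ∨ ¬Z) ∨ X ∧ (¬Z ∧ X ∨ ¬Z))
= ¬¬¬Y ∧ ¬(Z ∧ (X ∨ Y) ∧ X ∧ (Z ∨ ¬Z) ∨ X ∧ ¬Z)
= ¬¬¬Y ∧ ¬(Z ∧ X ∧ (Z ∨ ¬Z) ∨ X ∧ ¬Z)
= ¬¬¬Y ∧ ¬(Z ∧ X ∨ X ∧ ¬Z)
= ¬¬¬Y ∧ ¬X
= ¬Y ∧ ¬X

¬Y ∧ ¬X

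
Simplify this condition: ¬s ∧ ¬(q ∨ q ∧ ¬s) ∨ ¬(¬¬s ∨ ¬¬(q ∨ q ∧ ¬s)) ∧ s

¬s ∧ ¬(q ∨ q ∧ ¬s) ∨ ¬(¬¬s ∨ ¬¬(q ∨ q ∧ ¬s)) ∧ s
= ¬s ∧ ¬(q ∨ q ∧ ¬s) ∨ ¬s ∧ ¬(q ∨ q ∧ ¬s) ∧ s   (De Morgan)
= ¬s ∧ ¬(q ∨ q ∧ ¬s)   (absorption)
= ¬s ∧ ¬q   (absorption)

¬s ∧ ¬q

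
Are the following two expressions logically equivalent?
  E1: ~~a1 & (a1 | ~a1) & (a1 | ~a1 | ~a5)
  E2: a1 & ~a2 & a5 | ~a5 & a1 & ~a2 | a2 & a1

Yes

E1: ~~a1 & (a1 | ~a1) & (a1 | ~a1 | ~a5)
    = ~~a1 & (a1 | ~a1)   (absorption)
    = a1 & (a1 | ~a1)   (double negation)
    = a1   (complement / identity)
E2: a1 & ~a2 & a5 | ~a5 & a1 & ~a2 | a2 & a1
    = a1 & ~a2 | a2 & a1   (distribution)
    = a1   (distribution)
Both reduce to a1, so they are equivalent.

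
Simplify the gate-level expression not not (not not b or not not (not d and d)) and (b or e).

b

not not (not not b or not not (not d and d)) and (b or e)
= not (not b and not (not d and d)) and (b or e)   (De Morgan)
= (b or not d and d) and (b or e)   (De Morgan)
= b and (b or e)   (complement / identity)
= b   (absorption)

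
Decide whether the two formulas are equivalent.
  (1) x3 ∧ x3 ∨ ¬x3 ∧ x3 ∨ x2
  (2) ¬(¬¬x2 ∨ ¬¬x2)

E1: x3 ∧ x3 ∨ ¬x3 ∧ x3 ∨ x2
    = x3 ∨ x2   — distribution
E2: ¬(¬¬x2 ∨ ¬¬x2)
    = ¬¬¬x2   — idempotence
    = ¬x2   — double negation
These differ: at x2=1, x3=0, E1 = 1 but E2 = 0.

No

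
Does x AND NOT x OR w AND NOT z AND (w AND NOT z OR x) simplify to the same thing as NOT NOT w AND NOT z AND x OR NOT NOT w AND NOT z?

Yes

E1: x AND NOT x OR w AND NOT z AND (w AND NOT z OR x)
    = w AND NOT z AND (w AND NOT z OR x)   — complement / identity
    = w AND NOT z   — absorption
E2: NOT NOT w AND NOT z AND x OR NOT NOT w AND NOT z
    = NOT NOT w AND NOT z   — absorption
    = w AND NOT z   — double negation
Both reduce to w AND NOT z, so they are equivalent.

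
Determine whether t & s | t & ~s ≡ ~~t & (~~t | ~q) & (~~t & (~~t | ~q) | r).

Yes

E1: t & s | t & ~s
    = t   [distribution]
E2: ~~t & (~~t | ~q) & (~~t & (~~t | ~q) | r)
    = ~~t & (~~t | ~q)   [absorption]
    = ~~t   [absorption]
    = t   [double negation]
Both reduce to t, so they are equivalent.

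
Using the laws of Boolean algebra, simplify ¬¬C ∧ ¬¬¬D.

C ∧ ¬D

¬¬C ∧ ¬¬¬D
= C ∧ ¬¬¬D   (double negation)
= C ∧ ¬D   (double negation)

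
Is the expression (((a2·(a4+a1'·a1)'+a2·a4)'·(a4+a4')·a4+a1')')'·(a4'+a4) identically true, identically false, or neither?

(((a2·(a4+a1'·a1)'+a2·a4)'·(a4+a4')·a4+a1')')'·(a4'+a4)
= (((a2·(a4+a1'·a1)'+a2·a4)'·(a4+a4')·a4+a1')')'   — complement / identity
= (((a2·(a4+a1'·a1)'+a2·a4)'·a4+a1')')'   — complement / identity
= (((a2·a4'+a2·a4)'·a4+a1')')'   — complement / identity
= ((a2'·a4+a1')')'   — distribution
= a2'·a4+a1'   — double negation
This depends on a1, a2, a4, so it is not a constant.

neither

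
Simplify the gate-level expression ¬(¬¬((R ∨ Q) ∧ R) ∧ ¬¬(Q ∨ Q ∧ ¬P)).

¬R ∨ ¬Q

¬(¬¬((R ∨ Q) ∧ R) ∧ ¬¬(Q ∨ Q ∧ ¬P))
= ¬(¬¬R ∧ ¬¬(Q ∨ Q ∧ ¬P))   (absorption)
= ¬R ∨ ¬(Q ∨ Q ∧ ¬P)   (De Morgan)
= ¬R ∨ ¬Q   (absorption)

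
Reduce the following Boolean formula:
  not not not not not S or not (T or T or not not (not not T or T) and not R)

not S or not T

not not not not not S or not (T or T or not not (not not T or T) and not R)
= not not not not not S or not (T or T or (not not T or T) and not R)   (double negation)
= not not not S or not (T or T or (not not T or T) and not R)   (double negation)
= not not not S or not (T or T or (T or T) and not R)   (double negation)
= not not not S or not (T or T)   (absorption)
= not S or not (T or T)   (double negation)
= not S or not T   (idempotence)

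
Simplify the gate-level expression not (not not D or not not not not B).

not D and not B

not (not not D or not not not not B)
= not D and not not not B
= not D and not B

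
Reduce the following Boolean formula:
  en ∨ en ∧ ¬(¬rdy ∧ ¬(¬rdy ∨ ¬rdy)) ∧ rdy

en

en ∨ en ∧ ¬(¬rdy ∧ ¬(¬rdy ∨ ¬rdy)) ∧ rdy
= en ∨ en ∧ (rdy ∨ ¬rdy ∨ ¬rdy) ∧ rdy   (De Morgan)
= en ∨ en ∧ (rdy ∨ ¬rdy) ∧ rdy   (idempotence)
= en ∨ en ∧ rdy   (complement / identity)
= en   (absorption)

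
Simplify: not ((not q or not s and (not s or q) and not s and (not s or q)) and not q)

q

not ((not q or not s and (not s or q) and not s and (not s or q)) and not q)
= not ((not q or not s and (not s or q)) and not q)   (idempotence)
= not ((not q or not s) and not q)   (absorption)
= not not q   (absorption)
= q   (double negation)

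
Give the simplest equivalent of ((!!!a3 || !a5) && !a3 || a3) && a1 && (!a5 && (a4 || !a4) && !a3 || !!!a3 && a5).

a1 && !a3

((!!!a3 || !a5) && !a3 || a3) && a1 && (!a5 && (a4 || !a4) && !a3 || !!!a3 && a5)
= ((!a3 || !a5) && !a3 || a3) && a1 && (!a5 && (a4 || !a4) && !a3 || !!!a3 && a5)   — double negation
= ((!a3 || !a5) && !a3 || a3) && a1 && (!a5 && !a3 || !!!a3 && a5)   — complement / identity
= (!a3 || a3) && a1 && (!a5 && !a3 || !!!a3 && a5)   — absorption
= a1 && (!a5 && !a3 || !!!a3 && a5)   — complement / identity
= a1 && (!a5 && !a3 || !a3 && a5)   — double negation
= a1 && !a3   — distribution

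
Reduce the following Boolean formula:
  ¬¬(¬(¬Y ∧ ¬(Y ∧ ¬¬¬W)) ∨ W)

Y ∨ W

¬¬(¬(¬Y ∧ ¬(Y ∧ ¬¬¬W)) ∨ W)
= ¬¬(Y ∨ Y ∧ ¬¬¬W ∨ W)   — De Morgan
= ¬¬(Y ∨ Y ∧ ¬W ∨ W)   — double negation
= Y ∨ Y ∧ ¬W ∨ W   — double negation
= Y ∨ W   — absorption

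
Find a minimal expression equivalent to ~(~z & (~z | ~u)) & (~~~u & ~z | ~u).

~(~z & (~z | ~u)) & (~~~u & ~z | ~u)
= ~~z & (~~~u & ~z | ~u)   — absorption
= z & (~~~u & ~z | ~u)   — double negation
= z & (~u & ~z | ~u)   — double negation
= z & ~u   — absorption

z & ~u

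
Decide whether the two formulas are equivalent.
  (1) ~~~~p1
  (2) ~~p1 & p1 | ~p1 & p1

E1: ~~~~p1
    = ~~p1
    = p1
E2: ~~p1 & p1 | ~p1 & p1
    = p1 & p1 | ~p1 & p1
    = p1
Both reduce to p1, so they are equivalent.

Yes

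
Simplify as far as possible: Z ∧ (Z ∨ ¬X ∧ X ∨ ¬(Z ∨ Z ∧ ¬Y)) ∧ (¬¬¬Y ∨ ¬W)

Z ∧ (Z ∨ ¬X ∧ X ∨ ¬(Z ∨ Z ∧ ¬Y)) ∧ (¬¬¬Y ∨ ¬W)
= Z ∧ (Z ∨ ¬X ∧ X ∨ ¬Z) ∧ (¬¬¬Y ∨ ¬W)
= Z ∧ (Z ∨ ¬X ∧ X ∨ ¬Z) ∧ (¬Y ∨ ¬W)
= Z ∧ (Z ∨ ¬Z) ∧ (¬Y ∨ ¬W)
= Z ∧ (¬Y ∨ ¬W)

Z ∧ (¬Y ∨ ¬W)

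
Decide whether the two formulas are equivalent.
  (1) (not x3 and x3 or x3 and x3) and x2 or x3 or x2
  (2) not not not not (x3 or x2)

Yes

E1: (not x3 and x3 or x3 and x3) and x2 or x3 or x2
    = x3 and x2 or x3 or x2   (distribution)
    = x3 or x2   (absorption)
E2: not not not not (x3 or x2)
    = not not (x3 or x2)   (double negation)
    = x3 or x2   (double negation)
Both reduce to x3 or x2, so they are equivalent.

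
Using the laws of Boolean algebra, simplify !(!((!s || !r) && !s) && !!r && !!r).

!(!((!s || !r) && !s) && !!r && !!r)
= !(!((!s || !r) && !s) && !!r)   (idempotence)
= (!s || !r) && !s || !r   (De Morgan)
= !s || !r   (absorption)

!s || !r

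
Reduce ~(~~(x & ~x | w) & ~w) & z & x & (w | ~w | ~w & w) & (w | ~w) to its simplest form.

z & x

~(~~(x & ~x | w) & ~w) & z & x & (w | ~w | ~w & w) & (w | ~w)
= (~(x & ~x | w) | w) & z & x & (w | ~w | ~w & w) & (w | ~w)
= (~w | w) & z & x & (w | ~w | ~w & w) & (w | ~w)
= (~w | w) & z & x & (w | ~w) & (w | ~w)
= (~w | w) & z & x & (w | ~w)
= (~w | w) & z & x
= z & x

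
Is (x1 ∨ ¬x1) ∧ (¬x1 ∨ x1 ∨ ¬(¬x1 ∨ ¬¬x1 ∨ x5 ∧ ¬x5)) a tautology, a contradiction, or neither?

(x1 ∨ ¬x1) ∧ (¬x1 ∨ x1 ∨ ¬(¬x1 ∨ ¬¬x1 ∨ x5 ∧ ¬x5))
= (x1 ∨ ¬x1) ∧ (¬x1 ∨ x1 ∨ ¬(¬x1 ∨ ¬¬x1))   [complement / identity]
= ¬x1 ∨ x1 ∨ ¬(¬x1 ∨ ¬¬x1)   [complement / identity]
= ¬x1 ∨ x1 ∨ x1 ∧ ¬x1   [De Morgan]
= ¬x1 ∨ x1   [complement / identity]
= True   [complement]

tautology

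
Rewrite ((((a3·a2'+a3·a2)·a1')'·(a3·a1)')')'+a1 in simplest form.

a3'+a1

((((a3·a2'+a3·a2)·a1')'·(a3·a1)')')'+a1
= ((a3·a2'+a3·a2)·a1'+a3·a1)'+a1   [De Morgan]
= (a3·a1'+a3·a1)'+a1   [distribution]
= a3'+a1   [distribution]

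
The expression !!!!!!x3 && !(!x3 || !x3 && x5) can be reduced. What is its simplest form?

x3

!!!!!!x3 && !(!x3 || !x3 && x5)
= !!!!x3 && !(!x3 || !x3 && x5)   — double negation
= !!!!x3 && !!x3   — absorption
= !!x3 && !!x3   — double negation
= !!x3   — idempotence
= x3   — double negation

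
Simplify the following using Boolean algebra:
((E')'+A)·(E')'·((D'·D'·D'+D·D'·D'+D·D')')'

((E')'+A)·(E')'·((D'·D'·D'+D·D'·D'+D·D')')'
= ((E')'+A)·(E')'·((D'·D'+D·D')')'   (distribution)
= ((E')'+A)·(E')'·(D'·D'+D·D')   (double negation)
= ((E')'+A)·(E')'·D'   (distribution)
= (E')'·D'   (absorption)
= E·D'   (double negation)

E·D'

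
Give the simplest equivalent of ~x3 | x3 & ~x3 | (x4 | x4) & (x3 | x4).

~x3 | x3 & ~x3 | (x4 | x4) & (x3 | x4)
= ~x3 | x3 & ~x3 | x4 & x3 | x4   [distribution]
= ~x3 | x3 & ~x3 | x4   [absorption]
= ~x3 | x4   [complement / identity]

~x3 | x4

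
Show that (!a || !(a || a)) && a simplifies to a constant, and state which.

(!a || !(a || a)) && a
= (!a || !a) && a   — idempotence
= !a && a   — idempotence
= false   — complement

false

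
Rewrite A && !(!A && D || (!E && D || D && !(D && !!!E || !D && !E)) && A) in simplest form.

A && !(!A && D || (!E && D || D && !(D && !!!E || !D && !E)) && A)
= A && !(!A && D || (!E && D || D && !(D && !E || !D && !E)) && A)   — double negation
= A && !(!A && D || (!E && D || D && !!E) && A)   — distribution
= A && !(!A && D || (!E && D || D && E) && A)   — double negation
= A && !(!A && D || D && A)   — distribution
= A && !D   — distribution

A && !D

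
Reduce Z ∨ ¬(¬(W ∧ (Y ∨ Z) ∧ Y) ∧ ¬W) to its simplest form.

Z ∨ ¬(¬(W ∧ (Y ∨ Z) ∧ Y) ∧ ¬W)
= Z ∨ ¬(¬(W ∧ Y) ∧ ¬W)   — absorption
= Z ∨ W ∧ Y ∨ W   — De Morgan
= Z ∨ W   — absorption

Z ∨ W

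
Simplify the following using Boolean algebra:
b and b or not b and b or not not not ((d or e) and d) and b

b and b or not b and b or not not not ((d or e) and d) and b
= b and b or not b and b or not ((d or e) and d) and b   [double negation]
= b and b or not ((d or e) and d) and b   [complement / identity]
= b and (b or not ((d or e) and d))   [distribution]
= b and (b or not d)   [absorption]
= b   [absorption]

b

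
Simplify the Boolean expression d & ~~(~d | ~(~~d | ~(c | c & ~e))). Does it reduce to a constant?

d & ~~(~d | ~(~~d | ~(c | c & ~e)))
= d & ~~(~d | ~(d | ~(c | c & ~e)))   [double negation]
= d & ~~(~d | ~(d | ~c))   [absorption]
= d & ~(d & (d | ~c))   [De Morgan]
= d & ~d   [absorption]
= 0   [complement]

0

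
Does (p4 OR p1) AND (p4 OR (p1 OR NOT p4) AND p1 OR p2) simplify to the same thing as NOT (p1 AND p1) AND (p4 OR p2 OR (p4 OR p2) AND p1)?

No

E1: (p4 OR p1) AND (p4 OR (p1 OR NOT p4) AND p1 OR p2)
    = (p4 OR p1) AND (p4 OR p1 OR p2)   (absorption)
    = p4 OR p1   (absorption)
E2: NOT (p1 AND p1) AND (p4 OR p2 OR (p4 OR p2) AND p1)
    = NOT (p1 AND p1) AND (p4 OR p2)   (absorption)
    = NOT p1 AND (p4 OR p2)   (idempotence)
These differ: at p1=1, p2=0, p4=0, E1 = 1 but E2 = 0.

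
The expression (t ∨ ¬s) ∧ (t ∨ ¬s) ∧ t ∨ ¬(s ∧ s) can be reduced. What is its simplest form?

(t ∨ ¬s) ∧ (t ∨ ¬s) ∧ t ∨ ¬(s ∧ s)
= (t ∨ ¬s) ∧ t ∨ ¬(s ∧ s)   [idempotence]
= t ∨ ¬(s ∧ s)   [absorption]
= t ∨ ¬s   [idempotence]

t ∨ ¬s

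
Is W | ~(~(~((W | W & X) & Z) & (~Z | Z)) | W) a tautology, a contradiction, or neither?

tautology

W | ~(~(~((W | W & X) & Z) & (~Z | Z)) | W)
= W | ~(~~((W | W & X) & Z) | W)   — complement / identity
= W | ~((W | W & X) & Z | W)   — double negation
= W | ~(W & Z | W)   — absorption
= W | ~W   — absorption
= 1   — complement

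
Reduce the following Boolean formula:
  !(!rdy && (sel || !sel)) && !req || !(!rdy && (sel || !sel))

!(!rdy && (sel || !sel)) && !req || !(!rdy && (sel || !sel))
= !(!rdy && (sel || !sel))
= !!rdy
= rdy

rdy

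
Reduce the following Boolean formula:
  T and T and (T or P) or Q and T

T and T and (T or P) or Q and T
= T and T or Q and T
= T and (T or Q)
= T

T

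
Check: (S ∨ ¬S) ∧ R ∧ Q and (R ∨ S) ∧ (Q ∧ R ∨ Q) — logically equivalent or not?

E1: (S ∨ ¬S) ∧ R ∧ Q
    = R ∧ Q   (complement / identity)
E2: (R ∨ S) ∧ (Q ∧ R ∨ Q)
    = (R ∨ S) ∧ Q   (absorption)
These differ: at Q=1, R=0, S=1, E1 = 0 but E2 = 1.

No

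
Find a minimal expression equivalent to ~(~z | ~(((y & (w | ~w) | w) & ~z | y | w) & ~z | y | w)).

z & (y | w)

~(~z | ~(((y & (w | ~w) | w) & ~z | y | w) & ~z | y | w))
= z & (((y & (w | ~w) | w) & ~z | y | w) & ~z | y | w)
= z & (((y | w) & ~z | y | w) & ~z | y | w)
= z & ((y | w) & ~z | y | w)
= z & (y | w)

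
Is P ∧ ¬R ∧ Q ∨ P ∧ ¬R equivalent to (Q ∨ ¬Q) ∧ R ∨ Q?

No

E1: P ∧ ¬R ∧ Q ∨ P ∧ ¬R
    = P ∧ ¬R   — absorption
E2: (Q ∨ ¬Q) ∧ R ∨ Q
    = R ∨ Q   — complement / identity
These differ: at P=0, Q=1, R=0, E1 = 0 but E2 = 1.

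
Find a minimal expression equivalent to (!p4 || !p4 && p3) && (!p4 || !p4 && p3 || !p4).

(!p4 || !p4 && p3) && (!p4 || !p4 && p3 || !p4)
= !p4 || !p4 && p3   (absorption)
= !p4   (absorption)

!p4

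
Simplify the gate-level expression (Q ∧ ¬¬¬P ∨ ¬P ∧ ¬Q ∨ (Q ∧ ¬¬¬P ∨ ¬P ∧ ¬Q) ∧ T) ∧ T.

(Q ∧ ¬¬¬P ∨ ¬P ∧ ¬Q ∨ (Q ∧ ¬¬¬P ∨ ¬P ∧ ¬Q) ∧ T) ∧ T
= (Q ∧ ¬¬¬P ∨ ¬P ∧ ¬Q) ∧ T   [absorption]
= (Q ∧ ¬P ∨ ¬P ∧ ¬Q) ∧ T   [double negation]
= ¬P ∧ T   [distribution]

¬P ∧ T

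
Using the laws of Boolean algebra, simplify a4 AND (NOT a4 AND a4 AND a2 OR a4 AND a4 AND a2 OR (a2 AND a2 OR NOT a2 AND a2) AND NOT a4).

a4 AND a2

a4 AND (NOT a4 AND a4 AND a2 OR a4 AND a4 AND a2 OR (a2 AND a2 OR NOT a2 AND a2) AND NOT a4)
= a4 AND (a4 AND a2 OR (a2 AND a2 OR NOT a2 AND a2) AND NOT a4)   (distribution)
= a4 AND (a4 AND a2 OR a2 AND NOT a4)   (distribution)
= a4 AND a2   (distribution)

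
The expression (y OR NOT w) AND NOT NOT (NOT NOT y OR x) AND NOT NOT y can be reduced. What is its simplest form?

(y OR NOT w) AND NOT NOT (NOT NOT y OR x) AND NOT NOT y
= (y OR NOT w) AND (NOT NOT y OR x) AND NOT NOT y   (double negation)
= (y OR NOT w) AND NOT NOT y   (absorption)
= (y OR NOT w) AND y   (double negation)
= y   (absorption)

y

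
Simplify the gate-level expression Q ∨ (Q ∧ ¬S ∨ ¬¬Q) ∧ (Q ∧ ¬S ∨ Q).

Q ∨ (Q ∧ ¬S ∨ ¬¬Q) ∧ (Q ∧ ¬S ∨ Q)
= Q ∨ (Q ∧ ¬S ∨ Q) ∧ (Q ∧ ¬S ∨ Q)
= Q ∨ Q ∧ ¬S ∨ Q
= Q ∨ Q
= Q

Q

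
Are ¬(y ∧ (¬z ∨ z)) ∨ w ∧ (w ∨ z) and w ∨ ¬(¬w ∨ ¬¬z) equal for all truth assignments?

E1: ¬(y ∧ (¬z ∨ z)) ∨ w ∧ (w ∨ z)
    = ¬y ∨ w ∧ (w ∨ z)   (complement / identity)
    = ¬y ∨ w   (absorption)
E2: w ∨ ¬(¬w ∨ ¬¬z)
    = w ∨ w ∧ ¬z   (De Morgan)
    = w   (absorption)
These differ: at w=0, y=0, z=1, E1 = 1 but E2 = 0.

No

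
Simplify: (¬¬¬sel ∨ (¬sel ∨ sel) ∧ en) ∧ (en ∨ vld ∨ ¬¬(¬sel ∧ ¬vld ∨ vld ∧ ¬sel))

¬sel ∨ en

(¬¬¬sel ∨ (¬sel ∨ sel) ∧ en) ∧ (en ∨ vld ∨ ¬¬(¬sel ∧ ¬vld ∨ vld ∧ ¬sel))
= (¬¬¬sel ∨ (¬sel ∨ sel) ∧ en) ∧ (en ∨ vld ∨ ¬¬¬sel)   [distribution]
= ¬¬¬sel ∨ (¬sel ∨ sel) ∧ en ∧ (en ∨ vld)   [distribution]
= ¬¬¬sel ∨ en ∧ (en ∨ vld)   [complement / identity]
= ¬¬¬sel ∨ en   [absorption]
= ¬sel ∨ en   [double negation]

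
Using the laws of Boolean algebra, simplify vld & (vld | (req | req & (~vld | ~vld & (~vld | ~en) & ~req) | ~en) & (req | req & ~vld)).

vld & (vld | (req | req & (~vld | ~vld & (~vld | ~en) & ~req) | ~en) & (req | req & ~vld))
= vld & (vld | (req | req & (~vld | ~vld & ~req) | ~en) & (req | req & ~vld))
= vld & (vld | (req | req & ~vld | ~en) & (req | req & ~vld))
= vld & (vld | req | req & ~vld)
= vld & (vld | req)
= vld

vld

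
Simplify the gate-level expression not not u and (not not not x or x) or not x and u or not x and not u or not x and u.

u or not x

not not u and (not not not x or x) or not x and u or not x and not u or not x and u
= not not u and (not not not x or x) or not x and u or not x   — distribution
= not not u and (not not not x or x) or not x   — absorption
= not not u and (not x or x) or not x   — double negation
= u and (not x or x) or not x   — double negation
= u or not x   — complement / identity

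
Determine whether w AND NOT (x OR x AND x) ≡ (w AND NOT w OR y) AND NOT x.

E1: w AND NOT (x OR x AND x)
    = w AND NOT (x OR x)
    = w AND NOT x
E2: (w AND NOT w OR y) AND NOT x
    = y AND NOT x
These differ: at w=1, x=0, y=0, E1 = 1 but E2 = 0.

No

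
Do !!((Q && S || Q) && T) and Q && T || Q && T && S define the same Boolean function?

Yes

E1: !!((Q && S || Q) && T)
    = (Q && S || Q) && T   (double negation)
    = Q && T   (absorption)
E2: Q && T || Q && T && S
    = Q && T   (absorption)
Both reduce to Q && T, so they are equivalent.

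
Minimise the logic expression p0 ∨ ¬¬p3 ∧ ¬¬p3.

p0 ∨ p3

p0 ∨ ¬¬p3 ∧ ¬¬p3
= p0 ∨ ¬¬p3
= p0 ∨ p3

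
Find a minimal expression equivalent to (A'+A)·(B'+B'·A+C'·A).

(A'+A)·(B'+B'·A+C'·A)
= (A'+A)·(B'+C'·A)
= B'+C'·A

B'+C'·A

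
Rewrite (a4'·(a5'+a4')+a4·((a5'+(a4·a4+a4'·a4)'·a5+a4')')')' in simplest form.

(a4'·(a5'+a4')+a4·((a5'+(a4·a4+a4'·a4)'·a5+a4')')')'
= (a4'·(a5'+a4')+a4·(a5'+(a4·a4+a4'·a4)'·a5+a4'))'   [double negation]
= (a4'·(a5'+a4')+a4·(a5'+a4'·a5+a4'))'   [distribution]
= (a4'·(a5'+a4')+a4·(a5'+a4'))'   [absorption]
= (a5'+a4')'   [distribution]
= a5·a4   [De Morgan]

a5·a4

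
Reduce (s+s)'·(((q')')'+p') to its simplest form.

s'·(q'+p')

(s+s)'·(((q')')'+p')
= s'·(((q')')'+p')
= s'·(q'+p')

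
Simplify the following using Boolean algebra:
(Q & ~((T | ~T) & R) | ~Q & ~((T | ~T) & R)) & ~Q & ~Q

~R & ~Q

(Q & ~((T | ~T) & R) | ~Q & ~((T | ~T) & R)) & ~Q & ~Q
= ~((T | ~T) & R) & ~Q & ~Q   (distribution)
= ~R & ~Q & ~Q   (complement / identity)
= ~R & ~Q   (idempotence)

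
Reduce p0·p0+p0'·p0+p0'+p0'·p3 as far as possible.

1

p0·p0+p0'·p0+p0'+p0'·p3
= p0·p0+p0'·p0+p0'   — absorption
= p0+p0'   — distribution
= 1   — complement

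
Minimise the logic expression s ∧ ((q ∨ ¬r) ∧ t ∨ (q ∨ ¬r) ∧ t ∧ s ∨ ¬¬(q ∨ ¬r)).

s ∧ (q ∨ ¬r)

s ∧ ((q ∨ ¬r) ∧ t ∨ (q ∨ ¬r) ∧ t ∧ s ∨ ¬¬(q ∨ ¬r))
= s ∧ ((q ∨ ¬r) ∧ t ∨ ¬¬(q ∨ ¬r))   [absorption]
= s ∧ ((q ∨ ¬r) ∧ t ∨ q ∨ ¬r)   [double negation]
= s ∧ (q ∨ ¬r)   [absorption]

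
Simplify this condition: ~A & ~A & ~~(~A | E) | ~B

~A & ~A & ~~(~A | E) | ~B
= ~A & ~~(~A | E) | ~B   [idempotence]
= ~A & (~A | E) | ~B   [double negation]
= ~A | ~B   [absorption]

~A | ~B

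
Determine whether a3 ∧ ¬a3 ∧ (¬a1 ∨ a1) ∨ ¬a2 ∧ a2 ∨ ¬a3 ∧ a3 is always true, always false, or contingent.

always false

a3 ∧ ¬a3 ∧ (¬a1 ∨ a1) ∨ ¬a2 ∧ a2 ∨ ¬a3 ∧ a3
= a3 ∧ ¬a3 ∨ ¬a2 ∧ a2 ∨ ¬a3 ∧ a3   (complement / identity)
= ¬a2 ∧ a2 ∨ ¬a3 ∧ a3   (complement / identity)
= ¬a2 ∧ a2   (complement / identity)
= False   (complement)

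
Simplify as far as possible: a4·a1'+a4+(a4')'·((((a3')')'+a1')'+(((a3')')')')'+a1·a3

a4+a1·a3

a4·a1'+a4+(a4')'·((((a3')')'+a1')'+(((a3')')')')'+a1·a3
= a4·a1'+a4+(a4')'·(((a3')')'+a1')·((a3')')'+a1·a3
= a4+(a4')'·(((a3')')'+a1')·((a3')')'+a1·a3
= a4+(a4')'·((a3')')'+a1·a3
= a4+(a4')'·a3'+a1·a3
= a4+a4·a3'+a1·a3
= a4+a1·a3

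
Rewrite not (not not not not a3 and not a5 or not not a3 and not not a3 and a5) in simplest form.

not (not not not not a3 and not a5 or not not a3 and not not a3 and a5)
= not (not not not not a3 and not a5 or not not a3 and a5)   (idempotence)
= not (not not a3 and not a5 or not not a3 and a5)   (double negation)
= not not not a3   (distribution)
= not a3   (double negation)

not a3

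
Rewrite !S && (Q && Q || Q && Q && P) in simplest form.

!S && Q

!S && (Q && Q || Q && Q && P)
= !S && Q && Q   (absorption)
= !S && Q   (idempotence)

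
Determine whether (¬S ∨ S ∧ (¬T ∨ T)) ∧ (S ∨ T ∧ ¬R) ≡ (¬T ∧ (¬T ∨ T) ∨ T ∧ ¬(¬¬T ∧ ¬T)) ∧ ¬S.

No

E1: (¬S ∨ S ∧ (¬T ∨ T)) ∧ (S ∨ T ∧ ¬R)
    = (¬S ∨ S) ∧ (S ∨ T ∧ ¬R)   (complement / identity)
    = S ∨ T ∧ ¬R   (complement / identity)
E2: (¬T ∧ (¬T ∨ T) ∨ T ∧ ¬(¬¬T ∧ ¬T)) ∧ ¬S
    = (¬T ∧ (¬T ∨ T) ∨ T ∧ (¬T ∨ T)) ∧ ¬S   (De Morgan)
    = (¬T ∨ T) ∧ ¬S   (distribution)
    = ¬S   (complement / identity)
These differ: at R=1, S=1, T=0, E1 = 1 but E2 = 0.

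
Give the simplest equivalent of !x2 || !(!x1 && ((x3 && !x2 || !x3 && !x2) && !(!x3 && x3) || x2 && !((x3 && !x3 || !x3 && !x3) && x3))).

!x2 || x1

!x2 || !(!x1 && ((x3 && !x2 || !x3 && !x2) && !(!x3 && x3) || x2 && !((x3 && !x3 || !x3 && !x3) && x3)))
= !x2 || !(!x1 && ((x3 && !x2 || !x3 && !x2) && !(!x3 && x3) || x2 && !(!x3 && x3)))   — distribution
= !x2 || !(!x1 && (!x2 && !(!x3 && x3) || x2 && !(!x3 && x3)))   — distribution
= !x2 || !(!x1 && !(!x3 && x3))   — distribution
= !x2 || x1 || !x3 && x3   — De Morgan
= !x2 || x1   — complement / identity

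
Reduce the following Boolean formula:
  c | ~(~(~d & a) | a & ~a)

c | ~d & a

c | ~(~(~d & a) | a & ~a)
= c | ~~(~d & a)   [complement / identity]
= c | ~d & a   [double negation]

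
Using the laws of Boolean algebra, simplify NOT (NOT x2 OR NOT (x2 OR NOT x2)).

NOT (NOT x2 OR NOT (x2 OR NOT x2))
= x2 AND (x2 OR NOT x2)   — De Morgan
= x2   — complement / identity

x2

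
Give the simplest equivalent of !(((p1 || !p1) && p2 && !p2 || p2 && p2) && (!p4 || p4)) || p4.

!p2 || p4

!(((p1 || !p1) && p2 && !p2 || p2 && p2) && (!p4 || p4)) || p4
= !((p2 && !p2 || p2 && p2) && (!p4 || p4)) || p4   — complement / identity
= !(p2 && !p2 || p2 && p2) || p4   — complement / identity
= !p2 || p4   — distribution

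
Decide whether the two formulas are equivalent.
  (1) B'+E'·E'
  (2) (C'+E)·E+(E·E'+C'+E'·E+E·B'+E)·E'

E1: B'+E'·E'
    = B'+E'   [idempotence]
E2: (C'+E)·E+(E·E'+C'+E'·E+E·B'+E)·E'
    = (C'+E)·E+(E·E'+C'+E'·E+E)·E'   [absorption]
    = (C'+E)·E+(C'+E'·E+E)·E'   [complement / identity]
    = (C'+E)·E+(C'+E)·E'   [complement / identity]
    = C'+E   [distribution]
These differ: at B=1, C=1, E=0, E1 = 1 but E2 = 0.

No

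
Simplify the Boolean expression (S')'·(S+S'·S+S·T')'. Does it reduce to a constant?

(S')'·(S+S'·S+S·T')'
= (S')'·(S+S·T')'   (complement / identity)
= S·(S+S·T')'   (double negation)
= S·S'   (absorption)
= 0   (complement)

0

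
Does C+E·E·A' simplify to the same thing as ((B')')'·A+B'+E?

E1: C+E·E·A'
    = C+E·A'
E2: ((B')')'·A+B'+E
    = B'·A+B'+E
    = B'+E
These differ: at A=1, B=0, C=0, E=0, E1 = 0 but E2 = 1.

No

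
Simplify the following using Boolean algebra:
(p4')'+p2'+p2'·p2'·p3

p4+p2'

(p4')'+p2'+p2'·p2'·p3
= p4+p2'+p2'·p2'·p3
= p4+p2'+p2'·p3
= p4+p2'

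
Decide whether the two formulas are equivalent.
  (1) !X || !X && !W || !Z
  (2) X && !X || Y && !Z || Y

No

E1: !X || !X && !W || !Z
    = !X || !Z
E2: X && !X || Y && !Z || Y
    = X && !X || Y
    = Y
These differ: at W=1, X=1, Y=0, Z=0, E1 = 1 but E2 = 0.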